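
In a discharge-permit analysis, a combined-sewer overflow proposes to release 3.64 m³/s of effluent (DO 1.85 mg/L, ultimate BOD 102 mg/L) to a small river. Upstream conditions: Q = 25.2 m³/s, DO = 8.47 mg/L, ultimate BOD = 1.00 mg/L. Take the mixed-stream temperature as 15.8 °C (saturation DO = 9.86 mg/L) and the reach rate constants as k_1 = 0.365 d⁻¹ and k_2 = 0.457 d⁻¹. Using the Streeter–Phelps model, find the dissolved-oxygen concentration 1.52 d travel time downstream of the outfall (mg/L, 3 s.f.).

DO ≈ 4.66 mg/L

Mixed DO = (25.2×8.47 + 3.64×1.85)/(25.2+3.64) = 220.2/28.84 = 7.634 mg/L.
Mixed L₀ = (25.2×1.00 + 3.64×102)/(28.84) = 396.5/28.84 = 13.75 mg/L.
Initial deficit D₀ = C_s − DO₀ = 9.86 − 7.634 = 2.226 mg/L.
D(1.52) = [0.365×13.75/(0.457−0.365)](e^(−0.365×1.52) − e^(−0.457×1.52)) + 2.226 e^(−0.457×1.52)
= 54.54 × (0.5742 − 0.4993) + 2.226 × 0.4993 = 5.198 mg/L.
DO = 9.86 − 5.198 = 4.662 mg/L.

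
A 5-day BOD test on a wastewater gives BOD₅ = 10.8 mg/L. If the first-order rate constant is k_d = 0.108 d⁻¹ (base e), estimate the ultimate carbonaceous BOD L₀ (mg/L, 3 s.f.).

BOD₅ = L₀(1 − e^(−5k_d)) ⇒ L₀ = BOD₅ / (1 − e^(−5×0.108))
= 10.8 / (1 − 0.5827) = 10.8 / 0.4173 = 25.88 mg/L.

L₀ ≈ 25.9 mg/L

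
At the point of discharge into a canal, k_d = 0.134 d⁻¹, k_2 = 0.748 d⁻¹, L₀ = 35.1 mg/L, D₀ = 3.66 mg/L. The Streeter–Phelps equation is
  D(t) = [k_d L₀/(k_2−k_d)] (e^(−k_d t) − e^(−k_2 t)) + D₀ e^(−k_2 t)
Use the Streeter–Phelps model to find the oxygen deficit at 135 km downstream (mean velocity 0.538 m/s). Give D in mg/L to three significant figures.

D ≈ 4.74 mg/L

Travel time t = x/v = 135 km / (0.538 m/s) = 135000 m / 0.538 m/s = 250900 s = 2.904 d.
k_d L₀/(k_2−k_d) = 0.134×35.1/(0.748−0.134) = 4.703/0.6140 = 7.660 mg/L.
e^(−k_d t) = e^(−0.134×2.904) = 0.6776; e^(−k_2 t) = e^(−0.748×2.904) = 0.1139.
D = 7.660 × (0.6776 − 0.1139) + 3.66 × 0.1139 = 4.318 + 0.4169 = 4.735 mg/L.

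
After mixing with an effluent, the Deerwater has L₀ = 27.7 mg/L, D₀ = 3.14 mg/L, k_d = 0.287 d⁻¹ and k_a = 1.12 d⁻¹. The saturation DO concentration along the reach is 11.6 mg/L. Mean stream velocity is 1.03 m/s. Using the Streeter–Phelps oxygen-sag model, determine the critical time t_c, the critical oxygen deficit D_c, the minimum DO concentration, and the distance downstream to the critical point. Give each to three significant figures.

t_c ≈ 1.16 d; D_c ≈ 5.09 mg/L; min DO ≈ 6.51 mg/L; x_c ≈ 103 km

t_c = [1/(k_a−k_d)] ln[(k_a/k_d)(1 − D₀(k_a−k_d)/(k_d L₀))]
= [1/(1.12−0.287)] ln[(1.12/0.287)(1 − 3.14×0.8330/(0.287×27.7))]
= (1/0.8330) ln[3.902 × 0.6710] = 1.200 × ln(2.618) = 1.200 × 0.9626 = 1.156 d.
D_c = (k_d/k_a) L₀ e^(−k_d t_c) = (0.287/1.12) × 27.7 × e^(−0.287×1.156) = 0.2562 × 27.7 × 0.7177 = 5.095 mg/L.
Minimum DO = C_s − D_c = 11.6 − 5.095 = 6.505 mg/L.
x_c = v t_c = 1.03 m/s × 1.156 d × 86400 s/d = 102800 m ≈ 103 km.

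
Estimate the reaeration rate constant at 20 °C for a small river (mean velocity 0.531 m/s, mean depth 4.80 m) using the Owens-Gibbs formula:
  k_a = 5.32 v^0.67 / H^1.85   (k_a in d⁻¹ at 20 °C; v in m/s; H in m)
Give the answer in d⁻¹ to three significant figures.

k_a = 5.32 × 0.531^0.67 / 4.80^1.85 = 5.32 × 0.6544 / 18.21 = 0.1912 d⁻¹.

k_a ≈ 0.191 d⁻¹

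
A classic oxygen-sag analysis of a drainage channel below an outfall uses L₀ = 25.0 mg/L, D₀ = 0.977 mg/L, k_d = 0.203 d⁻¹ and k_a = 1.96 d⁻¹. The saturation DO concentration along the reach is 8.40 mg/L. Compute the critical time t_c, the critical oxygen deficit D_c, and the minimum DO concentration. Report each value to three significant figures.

t_c ≈ 1.06 d; D_c ≈ 2.09 mg/L; min DO ≈ 6.31 mg/L

With k_a/k_d = 9.655 and 1 − D₀(k_a−k_d)/(k_d L₀) = 0.6618,
t_c = ln(9.655 × 0.6618) / (1.96 − 0.203) = ln(6.389) / 1.757 = 1.855/1.757 = 1.056 d.
D_c = (k_d/k_a) L₀ e^(−k_d t_c) = (0.203/1.96) × 25.0 × e^(−0.203×1.056) = 0.1036 × 25.0 × 0.8071 = 2.090 mg/L.
Minimum DO = C_s − D_c = 8.40 − 2.090 = 6.310 mg/L.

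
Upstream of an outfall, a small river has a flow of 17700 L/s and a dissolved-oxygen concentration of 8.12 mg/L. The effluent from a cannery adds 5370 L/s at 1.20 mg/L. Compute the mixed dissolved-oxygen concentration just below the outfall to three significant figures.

Flow-weighted mixing: C = (Q_r C_r + Q_w C_w)/(Q_r + Q_w)
= (17700×8.12 + 5370×1.20)/(17700 + 5370) = 150200/23070 = 6.509 mg/L.

6.51 mg/L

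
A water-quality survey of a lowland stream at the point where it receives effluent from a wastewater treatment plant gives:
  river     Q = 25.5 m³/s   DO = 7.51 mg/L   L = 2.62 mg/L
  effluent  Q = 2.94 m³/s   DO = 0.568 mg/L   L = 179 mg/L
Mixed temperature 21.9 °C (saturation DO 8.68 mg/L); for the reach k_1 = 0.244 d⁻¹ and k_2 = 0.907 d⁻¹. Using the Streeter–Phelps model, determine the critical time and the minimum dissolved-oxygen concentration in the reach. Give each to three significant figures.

Mixed DO = (25.5×7.51 + 2.94×0.568)/(25.5+2.94) = 193.2/28.44 = 6.792 mg/L.
Mixed L₀ = (25.5×2.62 + 2.94×179)/(28.44) = 593.1/28.44 = 20.85 mg/L.
Initial deficit D₀ = C_s − DO₀ = 8.68 − 6.792 = 1.888 mg/L.
t_c = (1/0.6630) ln[(0.907/0.244)(1 − 1.888×0.6630/(0.244×20.85))] = 1.508 × ln(2.803) = 1.555 d.
D_c = (0.244/0.907) × 20.85 × e^(−0.244×1.555) = 0.2690 × 20.85 × 0.6843 = 3.839 mg/L.
Minimum DO = 8.68 − 3.839 = 4.841 mg/L.

t_c ≈ 1.55 d; minimum DO ≈ 4.84 mg/L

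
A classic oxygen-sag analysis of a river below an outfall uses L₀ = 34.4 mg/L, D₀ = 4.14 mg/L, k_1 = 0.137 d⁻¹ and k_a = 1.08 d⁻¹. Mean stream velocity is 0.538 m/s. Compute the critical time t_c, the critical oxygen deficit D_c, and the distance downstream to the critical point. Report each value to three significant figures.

At the critical point dD/dt = 0, so k_1 L₀ e^(−k_1 t) = k_a D. Substituting D(t) from the Streeter–Phelps equation and solving for t gives
t_c = ln[(k_a/k_1)(1 − D₀(k_a−k_1)/(k_1 L₀))] / (k_a−k_1).
Here k_a−k_1 = 0.9430 d⁻¹ and 1 − D₀(k_a−k_1)/(k_1 L₀) = 1 − 4.14×0.9430/(0.137×34.4) = 0.1716, so
t_c = ln(7.883 × 0.1716) / 0.9430 = 0.3022 / 0.9430 = 0.3205 d.
D_c = (k_1/k_a) L₀ e^(−k_1 t_c) = (0.137/1.08) × 34.4 × e^(−0.137×0.3205) = 0.1269 × 34.4 × 0.9570 = 4.176 mg/L.
x_c = v t_c = 0.538 m/s × 0.3205 d × 86400 s/d = 14900 m ≈ 14.9 km.

t_c ≈ 0.320 d; D_c ≈ 4.18 mg/L; x_c ≈ 14.9 km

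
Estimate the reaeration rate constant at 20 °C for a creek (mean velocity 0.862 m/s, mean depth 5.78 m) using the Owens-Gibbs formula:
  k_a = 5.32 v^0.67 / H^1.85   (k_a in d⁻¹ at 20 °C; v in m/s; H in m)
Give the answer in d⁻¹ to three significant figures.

k_a = 5.32 × 0.862^0.67 / 5.78^1.85 = 5.32 × 0.9053 / 25.68 = 0.1876 d⁻¹.

k_a ≈ 0.188 d⁻¹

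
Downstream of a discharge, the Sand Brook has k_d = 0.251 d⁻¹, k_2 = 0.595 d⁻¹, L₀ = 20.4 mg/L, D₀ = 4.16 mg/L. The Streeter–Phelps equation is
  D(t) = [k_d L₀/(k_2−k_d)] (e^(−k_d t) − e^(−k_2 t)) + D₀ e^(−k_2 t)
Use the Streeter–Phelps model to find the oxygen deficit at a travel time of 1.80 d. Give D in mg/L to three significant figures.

D ≈ 5.80 mg/L

k_d L₀/(k_2−k_d) = 0.251×20.4/(0.595−0.251) = 5.120/0.3440 = 14.88 mg/L.
e^(−k_d t) = e^(−0.251×1.800) = 0.6365; e^(−k_2 t) = e^(−0.595×1.800) = 0.3427.
D = 14.88 × (0.6365 − 0.3427) + 4.16 × 0.3427 = 4.373 + 1.425 = 5.799 mg/L.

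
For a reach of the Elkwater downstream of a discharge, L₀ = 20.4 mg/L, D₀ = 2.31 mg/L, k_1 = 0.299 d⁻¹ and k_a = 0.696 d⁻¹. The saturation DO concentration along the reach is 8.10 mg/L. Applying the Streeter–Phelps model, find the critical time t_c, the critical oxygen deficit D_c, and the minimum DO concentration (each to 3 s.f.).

With k_a/k_1 = 2.328 and 1 − D₀(k_a−k_1)/(k_1 L₀) = 0.8497,
t_c = ln(2.328 × 0.8497) / (0.696 − 0.299) = ln(1.978) / 0.3970 = 0.6820/0.3970 = 1.718 d.
L(t_c) = L₀ e^(−k_1 t_c) = 20.4 × 0.5983 = 12.21 mg/L, and at the critical point k_a D_c = k_1 L, so D_c = (0.299/0.696) × 12.21 = 5.244 mg/L.
Minimum DO = C_s − D_c = 8.10 − 5.244 = 2.856 mg/L.

t_c ≈ 1.72 d; D_c ≈ 5.24 mg/L; min DO ≈ 2.86 mg/L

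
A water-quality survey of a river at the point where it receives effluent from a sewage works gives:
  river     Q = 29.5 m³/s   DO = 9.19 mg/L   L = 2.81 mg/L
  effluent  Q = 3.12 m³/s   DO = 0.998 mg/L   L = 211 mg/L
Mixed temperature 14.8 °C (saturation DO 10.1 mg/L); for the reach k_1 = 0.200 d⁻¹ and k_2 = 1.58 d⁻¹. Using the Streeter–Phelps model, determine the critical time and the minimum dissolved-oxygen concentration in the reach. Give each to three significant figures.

Mixed DO = (29.5×9.19 + 3.12×0.998)/(29.5+3.12) = 274.2/32.62 = 8.406 mg/L.
Mixed L₀ = (29.5×2.81 + 3.12×211)/(32.62) = 741.2/32.62 = 22.72 mg/L.
Initial deficit D₀ = C_s − DO₀ = 10.1 − 8.406 = 1.694 mg/L.
t_c = (1/1.380) ln[(1.58/0.200)(1 − 1.694×1.380/(0.200×22.72))] = 0.7246 × ln(3.837) = 0.9745 d.
D_c = (0.200/1.58) × 22.72 × e^(−0.200×0.9745) = 0.1266 × 22.72 × 0.8229 = 2.367 mg/L.
Minimum DO = 10.1 − 2.367 = 7.733 mg/L.

t_c ≈ 0.974 d; minimum DO ≈ 7.73 mg/L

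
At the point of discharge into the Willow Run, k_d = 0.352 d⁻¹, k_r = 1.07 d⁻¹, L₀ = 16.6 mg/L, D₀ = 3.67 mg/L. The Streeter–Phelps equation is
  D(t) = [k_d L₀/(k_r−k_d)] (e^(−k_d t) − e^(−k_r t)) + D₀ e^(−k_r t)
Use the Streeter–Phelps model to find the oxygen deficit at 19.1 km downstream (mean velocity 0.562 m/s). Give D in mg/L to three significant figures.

D ≈ 4.15 mg/L

Travel time t = x/v = 19.1 km / (0.562 m/s) = 19100 m / 0.562 m/s = 33990 s = 0.3934 d.
k_d L₀/(k_r−k_d) = 0.352×16.6/(1.07−0.352) = 5.843/0.7180 = 8.138 mg/L.
e^(−k_d t) = e^(−0.352×0.3934) = 0.8707; e^(−k_r t) = e^(−1.07×0.3934) = 0.6565.
D = 8.138 × (0.8707 − 0.6565) + 3.67 × 0.6565 = 1.743 + 2.409 = 4.153 mg/L.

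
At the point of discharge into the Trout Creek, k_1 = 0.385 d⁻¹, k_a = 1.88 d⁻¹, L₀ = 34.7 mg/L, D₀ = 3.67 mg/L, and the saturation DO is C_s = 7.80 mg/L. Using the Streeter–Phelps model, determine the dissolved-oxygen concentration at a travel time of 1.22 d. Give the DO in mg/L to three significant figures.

DO ≈ 2.74 mg/L

k_1 L₀/(k_a−k_1) = 0.385×34.7/(1.88−0.385) = 13.36/1.495 = 8.936 mg/L.
e^(−k_1 t) = e^(−0.385×1.220) = 0.6252; e^(−k_a t) = e^(−1.88×1.220) = 0.1009.
D = 8.936 × (0.6252 − 0.1009) + 3.67 × 0.1009 = 4.685 + 0.3703 = 5.055 mg/L.
DO = C_s − D = 7.80 − 5.055 = 2.745 mg/L.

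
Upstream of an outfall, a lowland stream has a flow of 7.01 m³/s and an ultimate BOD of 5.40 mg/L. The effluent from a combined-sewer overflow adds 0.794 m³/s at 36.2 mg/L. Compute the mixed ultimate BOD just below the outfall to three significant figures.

8.53 mg/L

Flow-weighted mixing: C = (Q_r C_r + Q_w C_w)/(Q_r + Q_w)
= (7.01×5.40 + 0.794×36.2)/(7.01 + 0.794) = 66.60/7.804 = 8.534 mg/L.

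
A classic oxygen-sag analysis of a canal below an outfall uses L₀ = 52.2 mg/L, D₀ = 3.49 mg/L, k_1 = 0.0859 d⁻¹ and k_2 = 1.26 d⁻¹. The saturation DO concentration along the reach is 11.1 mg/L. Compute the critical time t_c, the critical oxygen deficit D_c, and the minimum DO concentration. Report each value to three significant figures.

t_c ≈ 0.199 d; D_c ≈ 3.50 mg/L; min DO ≈ 7.60 mg/L

With k_2/k_1 = 14.67 and 1 − D₀(k_2−k_1)/(k_1 L₀) = 0.08617,
t_c = ln(14.67 × 0.08617) / (1.26 − 0.0859) = ln(1.264) / 1.174 = 0.2342/1.174 = 0.1995 d.
D_c = (k_1/k_2) L₀ e^(−k_1 t_c) = (0.0859/1.26) × 52.2 × e^(−0.0859×0.1995) = 0.06817 × 52.2 × 0.9830 = 3.498 mg/L.
Minimum DO = C_s − D_c = 11.1 − 3.498 = 7.602 mg/L.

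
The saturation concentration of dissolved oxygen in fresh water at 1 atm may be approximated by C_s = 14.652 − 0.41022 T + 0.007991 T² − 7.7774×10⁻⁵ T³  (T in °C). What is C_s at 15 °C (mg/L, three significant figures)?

C_s ≈ 10.0 mg/L

C_s = 14.652 − 0.41022×15 + 0.007991×15² − 7.7774×10⁻⁵×15³ = 10.03 mg/L.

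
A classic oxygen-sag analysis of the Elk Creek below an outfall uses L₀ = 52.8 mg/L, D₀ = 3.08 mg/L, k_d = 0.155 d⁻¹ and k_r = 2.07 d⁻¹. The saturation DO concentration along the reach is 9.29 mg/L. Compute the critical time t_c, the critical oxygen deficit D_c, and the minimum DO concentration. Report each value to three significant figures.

t_c = [1/(k_r−k_d)] ln[(k_r/k_d)(1 − D₀(k_r−k_d)/(k_d L₀))]
= [1/(2.07−0.155)] ln[(2.07/0.155)(1 − 3.08×1.915/(0.155×52.8))]
= (1/1.915) ln[13.35 × 0.2793] = 0.5222 × ln(3.730) = 0.5222 × 1.316 = 0.6874 d.
L(t_c) = L₀ e^(−k_d t_c) = 52.8 × 0.8989 = 47.46 mg/L, and at the critical point k_r D_c = k_d L, so D_c = (0.155/2.07) × 47.46 = 3.554 mg/L.
Minimum DO = C_s − D_c = 9.29 − 3.554 = 5.736 mg/L.

t_c ≈ 0.687 d; D_c ≈ 3.55 mg/L; min DO ≈ 5.74 mg/L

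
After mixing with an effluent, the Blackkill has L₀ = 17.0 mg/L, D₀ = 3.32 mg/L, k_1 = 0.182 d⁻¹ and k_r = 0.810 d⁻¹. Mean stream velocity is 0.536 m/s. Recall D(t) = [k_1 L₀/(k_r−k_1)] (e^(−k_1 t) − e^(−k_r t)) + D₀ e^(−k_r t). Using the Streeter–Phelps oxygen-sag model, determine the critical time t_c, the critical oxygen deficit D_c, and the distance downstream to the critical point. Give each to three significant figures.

t_c ≈ 0.593 d; D_c ≈ 3.43 mg/L; x_c ≈ 27.5 km

t_c = [1/(k_r−k_1)] ln[(k_r/k_1)(1 − D₀(k_r−k_1)/(k_1 L₀))]
= [1/(0.810−0.182)] ln[(0.810/0.182)(1 − 3.32×0.6280/(0.182×17.0))]
= (1/0.6280) ln[4.451 × 0.3261] = 1.592 × ln(1.451) = 1.592 × 0.3726 = 0.5933 d.
L(t_c) = L₀ e^(−k_1 t_c) = 17.0 × 0.8977 = 15.26 mg/L, and at the critical point k_r D_c = k_1 L, so D_c = (0.182/0.810) × 15.26 = 3.429 mg/L.
x_c = v t_c = 0.536 m/s × 0.5933 d × 86400 s/d = 27470 m ≈ 27.5 km.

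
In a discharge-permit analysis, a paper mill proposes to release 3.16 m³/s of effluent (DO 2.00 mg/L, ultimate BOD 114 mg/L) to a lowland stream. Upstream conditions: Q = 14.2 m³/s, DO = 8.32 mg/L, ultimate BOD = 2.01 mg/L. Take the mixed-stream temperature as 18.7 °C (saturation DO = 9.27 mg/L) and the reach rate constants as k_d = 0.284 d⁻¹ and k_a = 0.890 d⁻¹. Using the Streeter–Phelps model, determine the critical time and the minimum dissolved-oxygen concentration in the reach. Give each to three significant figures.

Mixed DO = (14.2×8.32 + 3.16×2.00)/(14.2+3.16) = 124.5/17.36 = 7.170 mg/L.
Mixed L₀ = (14.2×2.01 + 3.16×114)/(17.36) = 388.8/17.36 = 22.40 mg/L.
Initial deficit D₀ = C_s − DO₀ = 9.27 − 7.170 = 2.100 mg/L.
t_c = (1/0.6060) ln[(0.890/0.284)(1 − 2.100×0.6060/(0.284×22.40))] = 1.650 × ln(2.507) = 1.516 d.
D_c = (0.284/0.890) × 22.40 × e^(−0.284×1.516) = 0.3191 × 22.40 × 0.6501 = 4.646 mg/L.
Minimum DO = 9.27 − 4.646 = 4.624 mg/L.

t_c ≈ 1.52 d; minimum DO ≈ 4.62 mg/L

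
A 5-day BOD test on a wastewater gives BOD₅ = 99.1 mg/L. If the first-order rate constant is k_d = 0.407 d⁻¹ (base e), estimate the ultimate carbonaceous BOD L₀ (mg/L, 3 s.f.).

L₀ ≈ 114 mg/L

BOD₅ = L₀(1 − e^(−5k_d)) ⇒ L₀ = BOD₅ / (1 − e^(−5×0.407))
= 99.1 / (1 − 0.1307) = 99.1 / 0.8693 = 114.0 mg/L.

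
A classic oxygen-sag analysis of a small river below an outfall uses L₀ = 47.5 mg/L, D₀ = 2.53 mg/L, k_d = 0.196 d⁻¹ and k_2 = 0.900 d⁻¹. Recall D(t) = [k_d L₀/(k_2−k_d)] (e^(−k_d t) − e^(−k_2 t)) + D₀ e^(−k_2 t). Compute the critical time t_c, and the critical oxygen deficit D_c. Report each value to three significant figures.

t_c ≈ 1.86 d; D_c ≈ 7.18 mg/L

At the critical point dD/dt = 0, so k_d L₀ e^(−k_d t) = k_2 D. Substituting D(t) from the Streeter–Phelps equation and solving for t gives
t_c = ln[(k_2/k_d)(1 − D₀(k_2−k_d)/(k_d L₀))] / (k_2−k_d).
Here k_2−k_d = 0.7040 d⁻¹ and 1 − D₀(k_2−k_d)/(k_d L₀) = 1 − 2.53×0.7040/(0.196×47.5) = 0.8087, so
t_c = ln(4.592 × 0.8087) / 0.7040 = 1.312 / 0.7040 = 1.864 d.
D_c = (k_d/k_2) L₀ e^(−k_d t_c) = (0.196/0.900) × 47.5 × e^(−0.196×1.864) = 0.2178 × 47.5 × 0.6940 = 7.179 mg/L.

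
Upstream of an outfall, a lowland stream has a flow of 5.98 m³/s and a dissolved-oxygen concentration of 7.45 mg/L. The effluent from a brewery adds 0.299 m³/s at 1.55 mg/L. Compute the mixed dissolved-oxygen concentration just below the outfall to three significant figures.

Flow-weighted mixing: C = (Q_r C_r + Q_w C_w)/(Q_r + Q_w)
= (5.98×7.45 + 0.299×1.55)/(5.98 + 0.299) = 45.01/6.279 = 7.169 mg/L.

7.17 mg/L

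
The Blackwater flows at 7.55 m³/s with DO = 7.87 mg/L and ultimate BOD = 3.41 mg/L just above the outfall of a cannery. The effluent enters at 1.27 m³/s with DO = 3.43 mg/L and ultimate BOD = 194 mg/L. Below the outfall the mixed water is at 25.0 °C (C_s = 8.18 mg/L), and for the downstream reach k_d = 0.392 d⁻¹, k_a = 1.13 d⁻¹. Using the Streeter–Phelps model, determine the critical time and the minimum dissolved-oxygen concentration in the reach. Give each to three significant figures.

Mixed DO = (7.55×7.87 + 1.27×3.43)/(7.55+1.27) = 63.77/8.820 = 7.231 mg/L.
Mixed L₀ = (7.55×3.41 + 1.27×194)/(8.820) = 272.1/8.820 = 30.85 mg/L.
Initial deficit D₀ = C_s − DO₀ = 8.18 − 7.231 = 0.9493 mg/L.
t_c = (1/0.7380) ln[(1.13/0.392)(1 − 0.9493×0.7380/(0.392×30.85))] = 1.355 × ln(2.716) = 1.354 d.
D_c = (0.392/1.13) × 30.85 × e^(−0.392×1.354) = 0.3469 × 30.85 × 0.5882 = 6.296 mg/L.
Minimum DO = 8.18 − 6.296 = 1.884 mg/L.

t_c ≈ 1.35 d; minimum DO ≈ 1.88 mg/L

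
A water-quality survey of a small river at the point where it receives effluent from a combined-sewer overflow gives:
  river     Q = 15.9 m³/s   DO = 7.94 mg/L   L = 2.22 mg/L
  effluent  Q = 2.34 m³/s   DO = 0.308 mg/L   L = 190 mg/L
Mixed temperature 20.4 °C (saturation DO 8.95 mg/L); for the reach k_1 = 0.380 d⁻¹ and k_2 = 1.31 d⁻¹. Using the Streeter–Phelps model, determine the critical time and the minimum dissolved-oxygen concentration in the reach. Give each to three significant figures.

t_c ≈ 1.11 d; minimum DO ≈ 3.95 mg/L

Mixed DO = (15.9×7.94 + 2.34×0.308)/(15.9+2.34) = 127.0/18.24 = 6.961 mg/L.
Mixed L₀ = (15.9×2.22 + 2.34×190)/(18.24) = 479.9/18.24 = 26.31 mg/L.
Initial deficit D₀ = C_s − DO₀ = 8.95 − 6.961 = 1.989 mg/L.
t_c = (1/0.9300) ln[(1.31/0.380)(1 − 1.989×0.9300/(0.380×26.31))] = 1.075 × ln(2.810) = 1.111 d.
D_c = (0.380/1.31) × 26.31 × e^(−0.380×1.111) = 0.2901 × 26.31 × 0.6557 = 5.004 mg/L.
Minimum DO = 8.95 − 5.004 = 3.946 mg/L.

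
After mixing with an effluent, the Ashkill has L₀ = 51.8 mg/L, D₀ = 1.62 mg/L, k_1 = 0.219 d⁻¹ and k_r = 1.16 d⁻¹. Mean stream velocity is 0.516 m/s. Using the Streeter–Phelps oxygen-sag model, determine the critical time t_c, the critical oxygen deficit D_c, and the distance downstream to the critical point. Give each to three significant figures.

t_c ≈ 1.62 d; D_c ≈ 6.86 mg/L; x_c ≈ 72.1 km

t_c = [1/(k_r−k_1)] ln[(k_r/k_1)(1 − D₀(k_r−k_1)/(k_1 L₀))]
= [1/(1.16−0.219)] ln[(1.16/0.219)(1 − 1.62×0.9410/(0.219×51.8))]
= (1/0.9410) ln[5.297 × 0.8656] = 1.063 × ln(4.585) = 1.063 × 1.523 = 1.618 d.
L(t_c) = L₀ e^(−k_1 t_c) = 51.8 × 0.7016 = 36.34 mg/L, and at the critical point k_r D_c = k_1 L, so D_c = (0.219/1.16) × 36.34 = 6.861 mg/L.
x_c = v t_c = 0.516 m/s × 1.618 d × 86400 s/d = 72150 m ≈ 72.1 km.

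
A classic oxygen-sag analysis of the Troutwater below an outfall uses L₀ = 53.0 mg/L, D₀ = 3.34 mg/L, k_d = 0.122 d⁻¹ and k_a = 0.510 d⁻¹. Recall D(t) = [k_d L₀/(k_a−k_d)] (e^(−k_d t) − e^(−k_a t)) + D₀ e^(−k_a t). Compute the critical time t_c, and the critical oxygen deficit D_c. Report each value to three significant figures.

With k_a/k_d = 4.180 and 1 − D₀(k_a−k_d)/(k_d L₀) = 0.7996,
t_c = ln(4.180 × 0.7996) / (0.510 − 0.122) = ln(3.343) / 0.3880 = 1.207/0.3880 = 3.110 d.
L(t_c) = L₀ e^(−k_d t_c) = 53.0 × 0.6842 = 36.27 mg/L, and at the critical point k_a D_c = k_d L, so D_c = (0.122/0.510) × 36.27 = 8.675 mg/L.

t_c ≈ 3.11 d; D_c ≈ 8.68 mg/L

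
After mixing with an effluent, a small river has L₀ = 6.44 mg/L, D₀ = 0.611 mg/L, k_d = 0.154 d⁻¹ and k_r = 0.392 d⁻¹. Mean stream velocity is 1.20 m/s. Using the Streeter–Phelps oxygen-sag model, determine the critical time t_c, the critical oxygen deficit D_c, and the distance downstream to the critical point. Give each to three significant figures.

t_c ≈ 3.26 d; D_c ≈ 1.53 mg/L; x_c ≈ 338 km

At the critical point dD/dt = 0, so k_d L₀ e^(−k_d t) = k_r D. Substituting D(t) from the Streeter–Phelps equation and solving for t gives
t_c = ln[(k_r/k_d)(1 − D₀(k_r−k_d)/(k_d L₀))] / (k_r−k_d).
Here k_r−k_d = 0.2380 d⁻¹ and 1 − D₀(k_r−k_d)/(k_d L₀) = 1 − 0.611×0.2380/(0.154×6.44) = 0.8534, so
t_c = ln(2.545 × 0.8534) / 0.2380 = 0.7758 / 0.2380 = 3.259 d.
L(t_c) = L₀ e^(−k_d t_c) = 6.44 × 0.6053 = 3.898 mg/L, and at the critical point k_r D_c = k_d L, so D_c = (0.154/0.392) × 3.898 = 1.532 mg/L.
x_c = v t_c = 1.20 m/s × 3.259 d × 86400 s/d = 337900 m ≈ 338 km.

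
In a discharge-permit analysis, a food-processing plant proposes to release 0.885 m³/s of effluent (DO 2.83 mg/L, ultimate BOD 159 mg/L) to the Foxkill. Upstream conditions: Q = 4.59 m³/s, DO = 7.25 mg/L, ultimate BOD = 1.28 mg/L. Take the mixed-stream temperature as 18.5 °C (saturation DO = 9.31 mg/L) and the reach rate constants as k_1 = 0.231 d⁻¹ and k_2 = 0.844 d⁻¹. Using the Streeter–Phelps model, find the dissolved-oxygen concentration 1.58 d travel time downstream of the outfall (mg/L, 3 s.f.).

DO ≈ 4.23 mg/L

Mixed DO = (4.59×7.25 + 0.885×2.83)/(4.59+0.885) = 35.78/5.475 = 6.536 mg/L.
Mixed L₀ = (4.59×1.28 + 0.885×159)/(5.475) = 146.6/5.475 = 26.77 mg/L.
Initial deficit D₀ = C_s − DO₀ = 9.31 − 6.536 = 2.774 mg/L.
D(1.58) = [0.231×26.77/(0.844−0.231)](e^(−0.231×1.58) − e^(−0.844×1.58)) + 2.774 e^(−0.844×1.58)
= 10.09 × (0.6942 − 0.2635) + 2.774 × 0.2635 = 5.076 mg/L.
DO = 9.31 − 5.076 = 4.234 mg/L.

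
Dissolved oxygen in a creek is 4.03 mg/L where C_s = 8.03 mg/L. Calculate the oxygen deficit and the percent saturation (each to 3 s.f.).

D ≈ 4.00 mg/L; 50.2 % saturation

D = C_s − C = 8.03 − 4.03 = 4.00 mg/L.
% saturation = 4.03/8.03 × 100 = 50.2 %.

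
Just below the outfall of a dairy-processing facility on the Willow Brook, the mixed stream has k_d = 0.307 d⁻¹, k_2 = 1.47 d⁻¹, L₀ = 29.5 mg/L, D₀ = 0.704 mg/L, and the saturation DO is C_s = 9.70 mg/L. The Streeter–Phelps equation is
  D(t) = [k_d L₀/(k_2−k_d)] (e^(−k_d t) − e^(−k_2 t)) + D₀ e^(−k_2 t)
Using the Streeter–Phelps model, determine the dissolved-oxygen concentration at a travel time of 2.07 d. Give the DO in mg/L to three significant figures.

DO ≈ 5.91 mg/L

k_d L₀/(k_2−k_d) = 0.307×29.5/(1.47−0.307) = 9.056/1.163 = 7.787 mg/L.
e^(−k_d t) = e^(−0.307×2.070) = 0.5297; e^(−k_2 t) = e^(−1.47×2.070) = 0.04770.
D = 7.787 × (0.5297 − 0.04770) + 0.704 × 0.04770 = 3.753 + 0.03358 = 3.787 mg/L.
DO = C_s − D = 9.70 − 3.787 = 5.913 mg/L.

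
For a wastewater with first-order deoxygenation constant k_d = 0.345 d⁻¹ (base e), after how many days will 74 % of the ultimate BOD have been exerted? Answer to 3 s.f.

t ≈ 3.90 d

y/L₀ = 1 − e^(−k_d t) = 0.74 ⇒ e^(−k_d t) = 0.260
t = −ln(0.260) / 0.345 = 1.347 / 0.345 = 3.905 d.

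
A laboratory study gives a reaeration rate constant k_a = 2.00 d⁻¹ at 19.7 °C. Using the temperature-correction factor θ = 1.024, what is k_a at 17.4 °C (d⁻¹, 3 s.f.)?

k_a(T₂) = k_a(T₁) · θ^(T₂−T₁) = 2.00 × 1.024^(17.4−19.7)
= 2.00 × 1.024^-2.30 = 2.00 × 0.9469 = 1.894 d⁻¹.

k_a ≈ 1.89 d⁻¹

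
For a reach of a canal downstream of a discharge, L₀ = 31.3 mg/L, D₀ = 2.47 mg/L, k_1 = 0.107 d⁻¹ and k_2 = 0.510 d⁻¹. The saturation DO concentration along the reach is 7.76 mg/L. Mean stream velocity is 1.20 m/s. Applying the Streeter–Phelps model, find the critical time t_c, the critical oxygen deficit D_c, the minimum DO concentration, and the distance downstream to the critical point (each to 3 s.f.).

t_c ≈ 3.00 d; D_c ≈ 4.76 mg/L; min DO ≈ 3.00 mg/L; x_c ≈ 311 km

With k_2/k_1 = 4.766 and 1 − D₀(k_2−k_1)/(k_1 L₀) = 0.7028,
t_c = ln(4.766 × 0.7028) / (0.510 − 0.107) = ln(3.350) / 0.4030 = 1.209/0.4030 = 3.000 d.
D_c = (k_1/k_2) L₀ e^(−k_1 t_c) = (0.107/0.510) × 31.3 × e^(−0.107×3.000) = 0.2098 × 31.3 × 0.7254 = 4.764 mg/L.
Minimum DO = C_s − D_c = 7.76 − 4.764 = 2.996 mg/L.
x_c = v t_c = 1.20 m/s × 3.000 d × 86400 s/d = 311000 m ≈ 311 km.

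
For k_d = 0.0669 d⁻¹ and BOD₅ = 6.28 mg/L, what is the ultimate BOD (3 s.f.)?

BOD₅ = L₀(1 − e^(−5k_d)) ⇒ L₀ = BOD₅ / (1 − e^(−5×0.0669))
= 6.28 / (1 − 0.7157) = 6.28 / 0.2843 = 22.09 mg/L.

L₀ ≈ 22.1 mg/L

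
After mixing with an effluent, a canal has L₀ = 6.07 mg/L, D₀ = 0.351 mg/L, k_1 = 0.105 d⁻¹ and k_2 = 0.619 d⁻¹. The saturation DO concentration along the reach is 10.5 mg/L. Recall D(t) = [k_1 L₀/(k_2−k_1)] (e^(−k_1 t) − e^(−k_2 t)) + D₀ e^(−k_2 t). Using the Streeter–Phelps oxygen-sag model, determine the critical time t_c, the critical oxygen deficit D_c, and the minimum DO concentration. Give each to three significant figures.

t_c ≈ 2.80 d; D_c ≈ 0.767 mg/L; min DO ≈ 9.73 mg/L

With k_2/k_1 = 5.895 and 1 − D₀(k_2−k_1)/(k_1 L₀) = 0.7169,
t_c = ln(5.895 × 0.7169) / (0.619 − 0.105) = ln(4.226) / 0.5140 = 1.441/0.5140 = 2.804 d.
L(t_c) = L₀ e^(−k_1 t_c) = 6.07 × 0.7449 = 4.522 mg/L, and at the critical point k_2 D_c = k_1 L, so D_c = (0.105/0.619) × 4.522 = 0.7670 mg/L.
Minimum DO = C_s − D_c = 10.5 − 0.7670 = 9.733 mg/L.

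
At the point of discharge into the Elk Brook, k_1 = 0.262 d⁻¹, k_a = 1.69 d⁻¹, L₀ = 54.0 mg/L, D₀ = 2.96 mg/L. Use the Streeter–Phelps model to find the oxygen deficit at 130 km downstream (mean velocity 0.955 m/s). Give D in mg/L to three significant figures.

Travel time t = x/v = 130 km / (0.955 m/s) = 130000 m / 0.955 m/s = 136100 s = 1.576 d.
k_1 L₀/(k_a−k_1) = 0.262×54.0/(1.69−0.262) = 14.15/1.428 = 9.908 mg/L.
e^(−k_1 t) = e^(−0.262×1.576) = 0.6618; e^(−k_a t) = e^(−1.69×1.576) = 0.06976.
D = 9.908 × (0.6618 − 0.06976) + 2.96 × 0.06976 = 5.866 + 0.2065 = 6.072 mg/L.

D ≈ 6.07 mg/L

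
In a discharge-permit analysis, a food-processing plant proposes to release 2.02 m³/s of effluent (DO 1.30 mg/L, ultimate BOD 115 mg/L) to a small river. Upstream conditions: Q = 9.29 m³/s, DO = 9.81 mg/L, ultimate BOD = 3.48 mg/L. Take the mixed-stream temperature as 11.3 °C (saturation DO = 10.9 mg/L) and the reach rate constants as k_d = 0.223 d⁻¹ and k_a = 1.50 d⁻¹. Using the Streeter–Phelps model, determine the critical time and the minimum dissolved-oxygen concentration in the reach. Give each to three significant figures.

t_c ≈ 0.695 d; minimum DO ≈ 7.92 mg/L

Mixed DO = (9.29×9.81 + 2.02×1.30)/(9.29+2.02) = 93.76/11.31 = 8.290 mg/L.
Mixed L₀ = (9.29×3.48 + 2.02×115)/(11.31) = 264.6/11.31 = 23.40 mg/L.
Initial deficit D₀ = C_s − DO₀ = 10.9 − 8.290 = 2.610 mg/L.
t_c = (1/1.277) ln[(1.50/0.223)(1 − 2.610×1.277/(0.223×23.40))] = 0.7831 × ln(2.430) = 0.6953 d.
D_c = (0.223/1.50) × 23.40 × e^(−0.223×0.6953) = 0.1487 × 23.40 × 0.8564 = 2.979 mg/L.
Minimum DO = 10.9 − 2.979 = 7.921 mg/L.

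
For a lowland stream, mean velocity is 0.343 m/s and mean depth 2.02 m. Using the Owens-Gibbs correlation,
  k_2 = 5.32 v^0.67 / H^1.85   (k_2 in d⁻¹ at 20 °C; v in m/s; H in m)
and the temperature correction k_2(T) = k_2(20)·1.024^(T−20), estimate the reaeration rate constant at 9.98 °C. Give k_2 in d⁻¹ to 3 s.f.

k_2(20) = 5.32 × 0.343^0.67 / 2.02^1.85 = 5.32 × 0.4883 / 3.672 = 0.7074 d⁻¹.
k_2(9.98) = 0.7074 × 1.024^(9.98−20) = 0.7074 × 0.7885 = 0.5578 d⁻¹.

k_2 ≈ 0.558 d⁻¹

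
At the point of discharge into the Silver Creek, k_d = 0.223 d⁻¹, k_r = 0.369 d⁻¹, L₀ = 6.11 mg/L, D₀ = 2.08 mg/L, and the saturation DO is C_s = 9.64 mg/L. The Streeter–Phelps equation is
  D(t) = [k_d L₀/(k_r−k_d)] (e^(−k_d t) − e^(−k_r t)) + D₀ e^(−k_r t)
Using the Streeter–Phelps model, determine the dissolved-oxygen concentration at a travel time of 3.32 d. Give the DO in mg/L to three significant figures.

k_d L₀/(k_r−k_d) = 0.223×6.11/(0.369−0.223) = 1.363/0.1460 = 9.332 mg/L.
e^(−k_d t) = e^(−0.223×3.320) = 0.4769; e^(−k_r t) = e^(−0.369×3.320) = 0.2937.
D = 9.332 × (0.4769 − 0.2937) + 2.08 × 0.2937 = 1.710 + 0.6110 = 2.321 mg/L.
DO = C_s − D = 9.64 − 2.321 = 7.319 mg/L.

DO ≈ 7.32 mg/L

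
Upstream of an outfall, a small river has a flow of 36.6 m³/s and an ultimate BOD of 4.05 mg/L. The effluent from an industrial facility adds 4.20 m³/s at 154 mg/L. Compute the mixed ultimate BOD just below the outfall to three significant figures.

19.5 mg/L

Flow-weighted mixing: C = (Q_r C_r + Q_w C_w)/(Q_r + Q_w)
= (36.6×4.05 + 4.20×154)/(36.6 + 4.20) = 795.0/40.80 = 19.49 mg/L.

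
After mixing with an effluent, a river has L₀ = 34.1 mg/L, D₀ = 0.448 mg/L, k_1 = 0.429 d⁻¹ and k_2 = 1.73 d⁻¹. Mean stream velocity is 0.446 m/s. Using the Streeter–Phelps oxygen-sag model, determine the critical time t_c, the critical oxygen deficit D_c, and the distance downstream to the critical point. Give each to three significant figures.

With k_2/k_1 = 4.033 and 1 − D₀(k_2−k_1)/(k_1 L₀) = 0.9602,
t_c = ln(4.033 × 0.9602) / (1.73 − 0.429) = ln(3.872) / 1.301 = 1.354/1.301 = 1.041 d.
L(t_c) = L₀ e^(−k_1 t_c) = 34.1 × 0.6399 = 21.82 mg/L, and at the critical point k_2 D_c = k_1 L, so D_c = (0.429/1.73) × 21.82 = 5.411 mg/L.
x_c = v t_c = 0.446 m/s × 1.041 d × 86400 s/d = 40100 m ≈ 40.1 km.

t_c ≈ 1.04 d; D_c ≈ 5.41 mg/L; x_c ≈ 40.1 km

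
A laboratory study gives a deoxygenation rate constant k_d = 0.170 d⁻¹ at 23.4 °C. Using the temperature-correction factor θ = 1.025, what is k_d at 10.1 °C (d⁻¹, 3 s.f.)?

k_d ≈ 0.122 d⁻¹

k_d(T₂) = k_d(T₁) · θ^(T₂−T₁) = 0.170 × 1.025^(10.1−23.4)
= 0.170 × 1.025^-13.3 = 0.170 × 0.7201 = 0.1224 d⁻¹.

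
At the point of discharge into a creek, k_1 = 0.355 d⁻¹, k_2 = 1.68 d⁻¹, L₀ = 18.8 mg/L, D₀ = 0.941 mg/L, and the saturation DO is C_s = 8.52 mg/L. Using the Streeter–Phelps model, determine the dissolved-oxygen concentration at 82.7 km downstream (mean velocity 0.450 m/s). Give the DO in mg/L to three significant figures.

DO ≈ 6.27 mg/L

Travel time t = x/v = 82.7 km / (0.450 m/s) = 82700 m / 0.450 m/s = 183800 s = 2.127 d.
k_1 L₀/(k_2−k_1) = 0.355×18.8/(1.68−0.355) = 6.674/1.325 = 5.037 mg/L.
e^(−k_1 t) = e^(−0.355×2.127) = 0.4700; e^(−k_2 t) = e^(−1.68×2.127) = 0.02806.
D = 5.037 × (0.4700 − 0.02806) + 0.941 × 0.02806 = 2.226 + 0.02640 = 2.252 mg/L.
DO = C_s − D = 8.52 − 2.252 = 6.268 mg/L.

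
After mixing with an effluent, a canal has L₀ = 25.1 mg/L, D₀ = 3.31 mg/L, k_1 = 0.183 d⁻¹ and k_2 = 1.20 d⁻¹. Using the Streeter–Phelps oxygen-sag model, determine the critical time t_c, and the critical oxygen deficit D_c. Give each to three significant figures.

t_c ≈ 0.551 d; D_c ≈ 3.46 mg/L

With k_2/k_1 = 6.557 and 1 − D₀(k_2−k_1)/(k_1 L₀) = 0.2671,
t_c = ln(6.557 × 0.2671) / (1.20 − 0.183) = ln(1.752) / 1.017 = 0.5606/1.017 = 0.5512 d.
D_c = (k_1/k_2) L₀ e^(−k_1 t_c) = (0.183/1.20) × 25.1 × e^(−0.183×0.5512) = 0.1525 × 25.1 × 0.9040 = 3.460 mg/L.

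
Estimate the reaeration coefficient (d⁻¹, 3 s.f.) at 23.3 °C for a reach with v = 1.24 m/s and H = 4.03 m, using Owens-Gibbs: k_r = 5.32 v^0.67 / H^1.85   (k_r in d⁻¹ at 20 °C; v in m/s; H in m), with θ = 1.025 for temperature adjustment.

k_r(20) = 5.32 × 1.24^0.67 / 4.03^1.85 = 5.32 × 1.155 / 13.18 = 0.4663 d⁻¹.
k_r(23.3) = 0.4663 × 1.025^(23.3−20) = 0.4663 × 1.085 = 0.5059 d⁻¹.

k_r ≈ 0.506 d⁻¹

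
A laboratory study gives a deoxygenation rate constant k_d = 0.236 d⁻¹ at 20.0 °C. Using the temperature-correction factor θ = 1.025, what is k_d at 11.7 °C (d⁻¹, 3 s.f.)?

k_d(T₂) = k_d(T₁) · θ^(T₂−T₁) = 0.236 × 1.025^(11.7−20.0)
= 0.236 × 1.025^-8.30 = 0.236 × 0.8147 = 0.1923 d⁻¹.

k_d ≈ 0.192 d⁻¹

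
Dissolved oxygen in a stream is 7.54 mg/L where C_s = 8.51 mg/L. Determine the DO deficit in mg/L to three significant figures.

D = C_s − C = 8.51 − 7.54 = 0.970 mg/L.

D ≈ 0.970 mg/L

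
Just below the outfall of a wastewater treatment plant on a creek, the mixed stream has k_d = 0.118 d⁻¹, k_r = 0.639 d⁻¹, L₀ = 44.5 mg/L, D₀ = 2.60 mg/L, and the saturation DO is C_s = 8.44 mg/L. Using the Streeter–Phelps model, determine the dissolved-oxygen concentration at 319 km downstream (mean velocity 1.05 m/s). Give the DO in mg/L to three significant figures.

Travel time t = x/v = 319 km / (1.05 m/s) = 319000 m / 1.05 m/s = 303800 s = 3.516 d.
k_d L₀/(k_r−k_d) = 0.118×44.5/(0.639−0.118) = 5.251/0.5210 = 10.08 mg/L.
e^(−k_d t) = e^(−0.118×3.516) = 0.6604; e^(−k_r t) = e^(−0.639×3.516) = 0.1057.
D = 10.08 × (0.6604 − 0.1057) + 2.60 × 0.1057 = 5.590 + 0.2749 = 5.865 mg/L.
DO = C_s − D = 8.44 − 5.865 = 2.575 mg/L.

DO ≈ 2.57 mg/L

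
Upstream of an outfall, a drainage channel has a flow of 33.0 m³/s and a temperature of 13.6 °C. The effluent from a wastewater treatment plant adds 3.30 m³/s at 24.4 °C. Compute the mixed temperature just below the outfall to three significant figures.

14.6 °C

Flow-weighted mixing: C = (Q_r C_r + Q_w C_w)/(Q_r + Q_w)
= (33.0×13.6 + 3.30×24.4)/(33.0 + 3.30) = 529.3/36.30 = 14.58 °C.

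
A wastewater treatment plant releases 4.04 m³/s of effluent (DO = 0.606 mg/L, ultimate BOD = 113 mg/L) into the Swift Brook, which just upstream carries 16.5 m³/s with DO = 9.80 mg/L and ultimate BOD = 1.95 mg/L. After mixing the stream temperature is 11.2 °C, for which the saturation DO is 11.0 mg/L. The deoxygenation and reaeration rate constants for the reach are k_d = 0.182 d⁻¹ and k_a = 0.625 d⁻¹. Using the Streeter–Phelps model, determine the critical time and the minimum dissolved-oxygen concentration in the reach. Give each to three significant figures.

t_c ≈ 1.95 d; minimum DO ≈ 6.15 mg/L

Mixed DO = (16.5×9.80 + 4.04×0.606)/(16.5+4.04) = 164.1/20.54 = 7.992 mg/L.
Mixed L₀ = (16.5×1.95 + 4.04×113)/(20.54) = 488.7/20.54 = 23.79 mg/L.
Initial deficit D₀ = C_s − DO₀ = 11.0 − 7.992 = 3.008 mg/L.
t_c = (1/0.4430) ln[(0.625/0.182)(1 − 3.008×0.4430/(0.182×23.79))] = 2.257 × ln(2.377) = 1.955 d.
D_c = (0.182/0.625) × 23.79 × e^(−0.182×1.955) = 0.2912 × 23.79 × 0.7007 = 4.854 mg/L.
Minimum DO = 11.0 − 4.854 = 6.146 mg/L.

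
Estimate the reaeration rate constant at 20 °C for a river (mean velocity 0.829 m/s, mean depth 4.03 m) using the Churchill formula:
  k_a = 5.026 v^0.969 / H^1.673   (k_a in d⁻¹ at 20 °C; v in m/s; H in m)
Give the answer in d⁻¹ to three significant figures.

k_a ≈ 0.407 d⁻¹

k_a = 5.026 × 0.829^0.969 / 4.03^1.673 = 5.026 × 0.8338 / 10.30 = 0.4070 d⁻¹.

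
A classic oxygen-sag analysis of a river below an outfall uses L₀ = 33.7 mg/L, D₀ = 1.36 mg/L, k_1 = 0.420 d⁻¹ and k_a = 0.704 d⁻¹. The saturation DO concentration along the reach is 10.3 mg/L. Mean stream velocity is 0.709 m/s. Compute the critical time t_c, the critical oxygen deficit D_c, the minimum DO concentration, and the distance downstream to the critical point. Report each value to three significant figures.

t_c ≈ 1.72 d; D_c ≈ 9.76 mg/L; min DO ≈ 0.543 mg/L; x_c ≈ 105 km

With k_a/k_1 = 1.676 and 1 − D₀(k_a−k_1)/(k_1 L₀) = 0.9727,
t_c = ln(1.676 × 0.9727) / (0.704 − 0.420) = ln(1.630) / 0.2840 = 0.4889/0.2840 = 1.721 d.
L(t_c) = L₀ e^(−k_1 t_c) = 33.7 × 0.4853 = 16.36 mg/L, and at the critical point k_a D_c = k_1 L, so D_c = (0.420/0.704) × 16.36 = 9.757 mg/L.
Minimum DO = C_s − D_c = 10.3 − 9.757 = 0.5427 mg/L.
x_c = v t_c = 0.709 m/s × 1.721 d × 86400 s/d = 105400 m ≈ 105 km.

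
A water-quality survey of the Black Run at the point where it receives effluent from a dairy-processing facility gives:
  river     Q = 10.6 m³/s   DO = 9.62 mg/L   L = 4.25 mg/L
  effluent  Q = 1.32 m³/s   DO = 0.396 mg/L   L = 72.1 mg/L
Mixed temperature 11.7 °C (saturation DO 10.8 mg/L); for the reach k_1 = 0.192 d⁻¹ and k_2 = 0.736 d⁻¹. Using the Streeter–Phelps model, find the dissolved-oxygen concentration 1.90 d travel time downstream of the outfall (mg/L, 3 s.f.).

Mixed DO = (10.6×9.62 + 1.32×0.396)/(10.6+1.32) = 102.5/11.92 = 8.599 mg/L.
Mixed L₀ = (10.6×4.25 + 1.32×72.1)/(11.92) = 140.2/11.92 = 11.76 mg/L.
Initial deficit D₀ = C_s − DO₀ = 10.8 − 8.599 = 2.201 mg/L.
D(1.90) = [0.192×11.76/(0.736−0.192)](e^(−0.192×1.90) − e^(−0.736×1.90)) + 2.201 e^(−0.736×1.90)
= 4.152 × (0.6943 − 0.2470) + 2.201 × 0.2470 = 2.401 mg/L.
DO = 10.8 − 2.401 = 8.399 mg/L.

DO ≈ 8.40 mg/L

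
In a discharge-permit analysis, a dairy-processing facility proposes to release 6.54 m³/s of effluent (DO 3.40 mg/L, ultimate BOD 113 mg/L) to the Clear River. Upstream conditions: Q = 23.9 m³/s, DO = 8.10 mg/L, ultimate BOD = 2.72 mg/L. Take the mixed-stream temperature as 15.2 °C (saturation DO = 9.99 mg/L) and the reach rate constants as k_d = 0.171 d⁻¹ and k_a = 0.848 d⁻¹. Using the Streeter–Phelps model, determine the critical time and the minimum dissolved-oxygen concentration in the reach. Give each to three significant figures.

Mixed DO = (23.9×8.10 + 6.54×3.40)/(23.9+6.54) = 215.8/30.44 = 7.090 mg/L.
Mixed L₀ = (23.9×2.72 + 6.54×113)/(30.44) = 804.0/30.44 = 26.41 mg/L.
Initial deficit D₀ = C_s − DO₀ = 9.99 − 7.090 = 2.900 mg/L.
t_c = (1/0.6770) ln[(0.848/0.171)(1 − 2.900×0.6770/(0.171×26.41))] = 1.477 × ln(2.804) = 1.523 d.
D_c = (0.171/0.848) × 26.41 × e^(−0.171×1.523) = 0.2017 × 26.41 × 0.7707 = 4.105 mg/L.
Minimum DO = 9.99 − 4.105 = 5.885 mg/L.

t_c ≈ 1.52 d; minimum DO ≈ 5.88 mg/L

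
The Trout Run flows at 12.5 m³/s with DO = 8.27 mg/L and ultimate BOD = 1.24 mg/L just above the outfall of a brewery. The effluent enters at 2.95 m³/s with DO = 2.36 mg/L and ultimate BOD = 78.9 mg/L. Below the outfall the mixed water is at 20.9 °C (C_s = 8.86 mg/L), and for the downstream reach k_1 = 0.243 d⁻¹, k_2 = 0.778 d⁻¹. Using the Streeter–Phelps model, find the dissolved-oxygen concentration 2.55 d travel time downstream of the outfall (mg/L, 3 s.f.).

Mixed DO = (12.5×8.27 + 2.95×2.36)/(12.5+2.95) = 110.3/15.45 = 7.142 mg/L.
Mixed L₀ = (12.5×1.24 + 2.95×78.9)/(15.45) = 248.3/15.45 = 16.07 mg/L.
Initial deficit D₀ = C_s − DO₀ = 8.86 − 7.142 = 1.718 mg/L.
D(2.55) = [0.243×16.07/(0.778−0.243)](e^(−0.243×2.55) − e^(−0.778×2.55)) + 1.718 e^(−0.778×2.55)
= 7.298 × (0.5381 − 0.1375) + 1.718 × 0.1375 = 3.160 mg/L.
DO = 8.86 − 3.160 = 5.700 mg/L.

DO ≈ 5.70 mg/L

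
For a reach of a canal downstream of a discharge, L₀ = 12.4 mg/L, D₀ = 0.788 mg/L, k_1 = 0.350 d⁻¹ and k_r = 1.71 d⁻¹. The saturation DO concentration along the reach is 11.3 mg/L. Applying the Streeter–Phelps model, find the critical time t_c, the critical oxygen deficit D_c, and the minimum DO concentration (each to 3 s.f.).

t_c = [1/(k_r−k_1)] ln[(k_r/k_1)(1 − D₀(k_r−k_1)/(k_1 L₀))]
= [1/(1.71−0.350)] ln[(1.71/0.350)(1 − 0.788×1.360/(0.350×12.4))]
= (1/1.360) ln[4.886 × 0.7531] = 0.7353 × ln(3.679) = 0.7353 × 1.303 = 0.9579 d.
D_c = (k_1/k_r) L₀ e^(−k_1 t_c) = (0.350/1.71) × 12.4 × e^(−0.350×0.9579) = 0.2047 × 12.4 × 0.7152 = 1.815 mg/L.
Minimum DO = C_s − D_c = 11.3 − 1.815 = 9.485 mg/L.

t_c ≈ 0.958 d; D_c ≈ 1.82 mg/L; min DO ≈ 9.48 mg/L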